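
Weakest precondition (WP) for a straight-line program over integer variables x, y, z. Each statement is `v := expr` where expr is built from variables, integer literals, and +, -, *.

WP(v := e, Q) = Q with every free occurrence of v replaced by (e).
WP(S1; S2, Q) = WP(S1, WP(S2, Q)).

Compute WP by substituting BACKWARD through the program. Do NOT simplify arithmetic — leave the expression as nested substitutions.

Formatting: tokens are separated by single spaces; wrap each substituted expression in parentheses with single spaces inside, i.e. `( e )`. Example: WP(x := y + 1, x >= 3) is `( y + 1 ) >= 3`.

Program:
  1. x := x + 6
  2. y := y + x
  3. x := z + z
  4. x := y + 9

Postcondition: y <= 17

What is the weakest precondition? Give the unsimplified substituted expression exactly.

post: y <= 17
stmt 4: x := y + 9  -- replace 0 occurrence(s) of x with (y + 9)
  => y <= 17
stmt 3: x := z + z  -- replace 0 occurrence(s) of x with (z + z)
  => y <= 17
stmt 2: y := y + x  -- replace 1 occurrence(s) of y with (y + x)
  => ( y + x ) <= 17
stmt 1: x := x + 6  -- replace 1 occurrence(s) of x with (x + 6)
  => ( y + ( x + 6 ) ) <= 17

Answer: ( y + ( x + 6 ) ) <= 17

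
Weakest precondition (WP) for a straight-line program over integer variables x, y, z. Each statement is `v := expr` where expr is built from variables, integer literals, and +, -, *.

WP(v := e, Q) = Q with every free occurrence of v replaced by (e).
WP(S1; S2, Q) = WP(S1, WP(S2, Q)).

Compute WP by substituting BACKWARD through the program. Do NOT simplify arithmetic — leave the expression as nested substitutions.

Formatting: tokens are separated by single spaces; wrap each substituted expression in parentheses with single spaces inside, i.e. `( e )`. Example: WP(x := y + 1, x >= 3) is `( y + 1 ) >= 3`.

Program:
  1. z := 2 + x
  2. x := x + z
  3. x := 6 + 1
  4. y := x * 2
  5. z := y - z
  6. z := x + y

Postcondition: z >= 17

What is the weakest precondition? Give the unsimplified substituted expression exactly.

post: z >= 17
stmt 6: z := x + y  -- replace 1 occurrence(s) of z with (x + y)
  => ( x + y ) >= 17
stmt 5: z := y - z  -- replace 0 occurrence(s) of z with (y - z)
  => ( x + y ) >= 17
stmt 4: y := x * 2  -- replace 1 occurrence(s) of y with (x * 2)
  => ( x + ( x * 2 ) ) >= 17
stmt 3: x := 6 + 1  -- replace 2 occurrence(s) of x with (6 + 1)
  => ( ( 6 + 1 ) + ( ( 6 + 1 ) * 2 ) ) >= 17
stmt 2: x := x + z  -- replace 0 occurrence(s) of x with (x + z)
  => ( ( 6 + 1 ) + ( ( 6 + 1 ) * 2 ) ) >= 17
stmt 1: z := 2 + x  -- replace 0 occurrence(s) of z with (2 + x)
  => ( ( 6 + 1 ) + ( ( 6 + 1 ) * 2 ) ) >= 17

Answer: ( ( 6 + 1 ) + ( ( 6 + 1 ) * 2 ) ) >= 17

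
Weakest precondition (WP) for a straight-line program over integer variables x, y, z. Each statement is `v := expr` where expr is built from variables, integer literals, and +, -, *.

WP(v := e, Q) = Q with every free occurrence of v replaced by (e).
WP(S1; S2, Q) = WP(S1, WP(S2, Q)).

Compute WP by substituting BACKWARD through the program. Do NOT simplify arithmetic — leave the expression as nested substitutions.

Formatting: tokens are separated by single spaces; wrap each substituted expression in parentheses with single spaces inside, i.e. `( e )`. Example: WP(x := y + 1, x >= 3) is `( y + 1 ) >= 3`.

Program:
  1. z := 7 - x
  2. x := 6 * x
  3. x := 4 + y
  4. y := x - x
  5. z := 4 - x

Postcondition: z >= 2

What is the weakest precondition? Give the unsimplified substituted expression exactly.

post: z >= 2
stmt 5: z := 4 - x  -- replace 1 occurrence(s) of z with (4 - x)
  => ( 4 - x ) >= 2
stmt 4: y := x - x  -- replace 0 occurrence(s) of y with (x - x)
  => ( 4 - x ) >= 2
stmt 3: x := 4 + y  -- replace 1 occurrence(s) of x with (4 + y)
  => ( 4 - ( 4 + y ) ) >= 2
stmt 2: x := 6 * x  -- replace 0 occurrence(s) of x with (6 * x)
  => ( 4 - ( 4 + y ) ) >= 2
stmt 1: z := 7 - x  -- replace 0 occurrence(s) of z with (7 - x)
  => ( 4 - ( 4 + y ) ) >= 2

Answer: ( 4 - ( 4 + y ) ) >= 2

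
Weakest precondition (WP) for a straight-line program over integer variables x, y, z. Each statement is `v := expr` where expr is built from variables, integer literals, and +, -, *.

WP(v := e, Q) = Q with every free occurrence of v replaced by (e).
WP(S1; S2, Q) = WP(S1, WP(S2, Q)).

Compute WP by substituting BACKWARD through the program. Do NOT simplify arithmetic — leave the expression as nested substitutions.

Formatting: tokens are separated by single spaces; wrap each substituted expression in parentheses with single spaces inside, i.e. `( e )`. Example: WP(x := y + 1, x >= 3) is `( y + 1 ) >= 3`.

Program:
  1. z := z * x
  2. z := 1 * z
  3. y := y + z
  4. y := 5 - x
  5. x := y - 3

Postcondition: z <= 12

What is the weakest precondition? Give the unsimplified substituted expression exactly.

Answer: ( 1 * ( z * x ) ) <= 12

Derivation:
post: z <= 12
stmt 5: x := y - 3  -- replace 0 occurrence(s) of x with (y - 3)
  => z <= 12
stmt 4: y := 5 - x  -- replace 0 occurrence(s) of y with (5 - x)
  => z <= 12
stmt 3: y := y + z  -- replace 0 occurrence(s) of y with (y + z)
  => z <= 12
stmt 2: z := 1 * z  -- replace 1 occurrence(s) of z with (1 * z)
  => ( 1 * z ) <= 12
stmt 1: z := z * x  -- replace 1 occurrence(s) of z with (z * x)
  => ( 1 * ( z * x ) ) <= 12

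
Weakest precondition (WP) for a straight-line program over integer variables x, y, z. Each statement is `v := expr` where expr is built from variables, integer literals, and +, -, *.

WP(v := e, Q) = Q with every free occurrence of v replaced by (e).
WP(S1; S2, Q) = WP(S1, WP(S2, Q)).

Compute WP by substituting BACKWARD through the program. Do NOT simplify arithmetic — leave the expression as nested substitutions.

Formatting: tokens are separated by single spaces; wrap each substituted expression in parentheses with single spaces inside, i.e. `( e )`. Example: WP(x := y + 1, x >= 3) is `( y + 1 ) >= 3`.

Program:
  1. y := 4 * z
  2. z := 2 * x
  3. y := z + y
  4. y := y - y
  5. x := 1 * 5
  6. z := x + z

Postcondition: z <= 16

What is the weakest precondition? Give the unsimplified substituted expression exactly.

Answer: ( ( 1 * 5 ) + ( 2 * x ) ) <= 16

Derivation:
post: z <= 16
stmt 6: z := x + z  -- replace 1 occurrence(s) of z with (x + z)
  => ( x + z ) <= 16
stmt 5: x := 1 * 5  -- replace 1 occurrence(s) of x with (1 * 5)
  => ( ( 1 * 5 ) + z ) <= 16
stmt 4: y := y - y  -- replace 0 occurrence(s) of y with (y - y)
  => ( ( 1 * 5 ) + z ) <= 16
stmt 3: y := z + y  -- replace 0 occurrence(s) of y with (z + y)
  => ( ( 1 * 5 ) + z ) <= 16
stmt 2: z := 2 * x  -- replace 1 occurrence(s) of z with (2 * x)
  => ( ( 1 * 5 ) + ( 2 * x ) ) <= 16
stmt 1: y := 4 * z  -- replace 0 occurrence(s) of y with (4 * z)
  => ( ( 1 * 5 ) + ( 2 * x ) ) <= 16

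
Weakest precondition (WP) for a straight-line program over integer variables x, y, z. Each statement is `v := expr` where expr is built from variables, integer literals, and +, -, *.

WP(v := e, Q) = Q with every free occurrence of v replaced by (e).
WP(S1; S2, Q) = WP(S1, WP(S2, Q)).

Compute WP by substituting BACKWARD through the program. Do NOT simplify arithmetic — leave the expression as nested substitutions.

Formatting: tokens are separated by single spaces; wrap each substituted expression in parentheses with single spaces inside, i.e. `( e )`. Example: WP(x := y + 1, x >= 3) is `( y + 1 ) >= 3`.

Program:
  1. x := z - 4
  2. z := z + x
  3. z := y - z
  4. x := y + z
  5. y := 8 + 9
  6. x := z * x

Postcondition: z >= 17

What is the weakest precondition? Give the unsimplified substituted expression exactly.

post: z >= 17
stmt 6: x := z * x  -- replace 0 occurrence(s) of x with (z * x)
  => z >= 17
stmt 5: y := 8 + 9  -- replace 0 occurrence(s) of y with (8 + 9)
  => z >= 17
stmt 4: x := y + z  -- replace 0 occurrence(s) of x with (y + z)
  => z >= 17
stmt 3: z := y - z  -- replace 1 occurrence(s) of z with (y - z)
  => ( y - z ) >= 17
stmt 2: z := z + x  -- replace 1 occurrence(s) of z with (z + x)
  => ( y - ( z + x ) ) >= 17
stmt 1: x := z - 4  -- replace 1 occurrence(s) of x with (z - 4)
  => ( y - ( z + ( z - 4 ) ) ) >= 17

Answer: ( y - ( z + ( z - 4 ) ) ) >= 17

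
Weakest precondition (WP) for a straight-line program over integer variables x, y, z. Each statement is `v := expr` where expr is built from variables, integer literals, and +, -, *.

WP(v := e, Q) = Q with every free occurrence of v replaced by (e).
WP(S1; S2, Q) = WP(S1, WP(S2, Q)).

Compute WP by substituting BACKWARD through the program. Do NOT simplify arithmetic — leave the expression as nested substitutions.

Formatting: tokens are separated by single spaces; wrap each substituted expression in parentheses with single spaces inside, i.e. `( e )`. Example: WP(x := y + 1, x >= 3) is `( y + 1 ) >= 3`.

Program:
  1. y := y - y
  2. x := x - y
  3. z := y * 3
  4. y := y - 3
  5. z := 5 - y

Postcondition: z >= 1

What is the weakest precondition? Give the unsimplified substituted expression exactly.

Answer: ( 5 - ( ( y - y ) - 3 ) ) >= 1

Derivation:
post: z >= 1
stmt 5: z := 5 - y  -- replace 1 occurrence(s) of z with (5 - y)
  => ( 5 - y ) >= 1
stmt 4: y := y - 3  -- replace 1 occurrence(s) of y with (y - 3)
  => ( 5 - ( y - 3 ) ) >= 1
stmt 3: z := y * 3  -- replace 0 occurrence(s) of z with (y * 3)
  => ( 5 - ( y - 3 ) ) >= 1
stmt 2: x := x - y  -- replace 0 occurrence(s) of x with (x - y)
  => ( 5 - ( y - 3 ) ) >= 1
stmt 1: y := y - y  -- replace 1 occurrence(s) of y with (y - y)
  => ( 5 - ( ( y - y ) - 3 ) ) >= 1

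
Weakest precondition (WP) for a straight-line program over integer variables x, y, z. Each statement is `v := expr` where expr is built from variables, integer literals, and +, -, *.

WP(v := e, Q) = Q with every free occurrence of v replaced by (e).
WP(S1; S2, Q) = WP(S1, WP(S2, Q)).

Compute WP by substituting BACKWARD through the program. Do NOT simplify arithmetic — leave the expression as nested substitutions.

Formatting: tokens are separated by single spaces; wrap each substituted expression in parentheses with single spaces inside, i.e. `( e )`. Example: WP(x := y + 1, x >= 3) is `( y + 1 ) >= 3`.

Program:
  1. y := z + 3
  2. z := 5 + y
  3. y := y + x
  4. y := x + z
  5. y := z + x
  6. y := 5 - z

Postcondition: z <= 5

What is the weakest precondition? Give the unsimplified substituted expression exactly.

Answer: ( 5 + ( z + 3 ) ) <= 5

Derivation:
post: z <= 5
stmt 6: y := 5 - z  -- replace 0 occurrence(s) of y with (5 - z)
  => z <= 5
stmt 5: y := z + x  -- replace 0 occurrence(s) of y with (z + x)
  => z <= 5
stmt 4: y := x + z  -- replace 0 occurrence(s) of y with (x + z)
  => z <= 5
stmt 3: y := y + x  -- replace 0 occurrence(s) of y with (y + x)
  => z <= 5
stmt 2: z := 5 + y  -- replace 1 occurrence(s) of z with (5 + y)
  => ( 5 + y ) <= 5
stmt 1: y := z + 3  -- replace 1 occurrence(s) of y with (z + 3)
  => ( 5 + ( z + 3 ) ) <= 5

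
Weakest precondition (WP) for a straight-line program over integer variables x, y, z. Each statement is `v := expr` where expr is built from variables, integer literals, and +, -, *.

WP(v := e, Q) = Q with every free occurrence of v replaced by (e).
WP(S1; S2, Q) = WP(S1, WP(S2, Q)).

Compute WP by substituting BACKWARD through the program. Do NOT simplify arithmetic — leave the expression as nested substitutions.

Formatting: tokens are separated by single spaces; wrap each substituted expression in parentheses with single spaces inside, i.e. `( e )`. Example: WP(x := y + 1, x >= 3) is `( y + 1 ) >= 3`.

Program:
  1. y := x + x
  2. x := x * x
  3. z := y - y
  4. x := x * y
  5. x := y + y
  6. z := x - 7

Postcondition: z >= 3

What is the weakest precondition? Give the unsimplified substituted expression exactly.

Answer: ( ( ( x + x ) + ( x + x ) ) - 7 ) >= 3

Derivation:
post: z >= 3
stmt 6: z := x - 7  -- replace 1 occurrence(s) of z with (x - 7)
  => ( x - 7 ) >= 3
stmt 5: x := y + y  -- replace 1 occurrence(s) of x with (y + y)
  => ( ( y + y ) - 7 ) >= 3
stmt 4: x := x * y  -- replace 0 occurrence(s) of x with (x * y)
  => ( ( y + y ) - 7 ) >= 3
stmt 3: z := y - y  -- replace 0 occurrence(s) of z with (y - y)
  => ( ( y + y ) - 7 ) >= 3
stmt 2: x := x * x  -- replace 0 occurrence(s) of x with (x * x)
  => ( ( y + y ) - 7 ) >= 3
stmt 1: y := x + x  -- replace 2 occurrence(s) of y with (x + x)
  => ( ( ( x + x ) + ( x + x ) ) - 7 ) >= 3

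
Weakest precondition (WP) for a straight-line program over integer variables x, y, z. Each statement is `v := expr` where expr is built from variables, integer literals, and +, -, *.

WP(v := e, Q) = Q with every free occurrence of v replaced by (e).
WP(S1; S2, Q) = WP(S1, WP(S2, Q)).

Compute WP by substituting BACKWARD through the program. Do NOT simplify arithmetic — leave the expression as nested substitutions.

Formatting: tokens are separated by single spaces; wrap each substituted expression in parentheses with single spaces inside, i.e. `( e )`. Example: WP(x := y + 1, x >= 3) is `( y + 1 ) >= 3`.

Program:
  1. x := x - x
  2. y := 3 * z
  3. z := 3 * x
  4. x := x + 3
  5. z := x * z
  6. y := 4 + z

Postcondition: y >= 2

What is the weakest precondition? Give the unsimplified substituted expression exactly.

Answer: ( 4 + ( ( ( x - x ) + 3 ) * ( 3 * ( x - x ) ) ) ) >= 2

Derivation:
post: y >= 2
stmt 6: y := 4 + z  -- replace 1 occurrence(s) of y with (4 + z)
  => ( 4 + z ) >= 2
stmt 5: z := x * z  -- replace 1 occurrence(s) of z with (x * z)
  => ( 4 + ( x * z ) ) >= 2
stmt 4: x := x + 3  -- replace 1 occurrence(s) of x with (x + 3)
  => ( 4 + ( ( x + 3 ) * z ) ) >= 2
stmt 3: z := 3 * x  -- replace 1 occurrence(s) of z with (3 * x)
  => ( 4 + ( ( x + 3 ) * ( 3 * x ) ) ) >= 2
stmt 2: y := 3 * z  -- replace 0 occurrence(s) of y with (3 * z)
  => ( 4 + ( ( x + 3 ) * ( 3 * x ) ) ) >= 2
stmt 1: x := x - x  -- replace 2 occurrence(s) of x with (x - x)
  => ( 4 + ( ( ( x - x ) + 3 ) * ( 3 * ( x - x ) ) ) ) >= 2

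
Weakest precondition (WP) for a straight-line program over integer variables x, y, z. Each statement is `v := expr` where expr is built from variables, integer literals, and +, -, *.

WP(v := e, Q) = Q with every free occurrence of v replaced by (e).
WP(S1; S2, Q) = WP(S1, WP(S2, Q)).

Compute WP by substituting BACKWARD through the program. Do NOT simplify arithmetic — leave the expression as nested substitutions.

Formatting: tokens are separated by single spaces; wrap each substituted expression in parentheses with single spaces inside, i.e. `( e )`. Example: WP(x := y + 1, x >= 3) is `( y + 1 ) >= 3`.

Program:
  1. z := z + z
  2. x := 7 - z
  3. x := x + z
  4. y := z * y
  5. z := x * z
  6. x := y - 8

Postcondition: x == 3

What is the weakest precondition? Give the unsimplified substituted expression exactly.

Answer: ( ( ( z + z ) * y ) - 8 ) == 3

Derivation:
post: x == 3
stmt 6: x := y - 8  -- replace 1 occurrence(s) of x with (y - 8)
  => ( y - 8 ) == 3
stmt 5: z := x * z  -- replace 0 occurrence(s) of z with (x * z)
  => ( y - 8 ) == 3
stmt 4: y := z * y  -- replace 1 occurrence(s) of y with (z * y)
  => ( ( z * y ) - 8 ) == 3
stmt 3: x := x + z  -- replace 0 occurrence(s) of x with (x + z)
  => ( ( z * y ) - 8 ) == 3
stmt 2: x := 7 - z  -- replace 0 occurrence(s) of x with (7 - z)
  => ( ( z * y ) - 8 ) == 3
stmt 1: z := z + z  -- replace 1 occurrence(s) of z with (z + z)
  => ( ( ( z + z ) * y ) - 8 ) == 3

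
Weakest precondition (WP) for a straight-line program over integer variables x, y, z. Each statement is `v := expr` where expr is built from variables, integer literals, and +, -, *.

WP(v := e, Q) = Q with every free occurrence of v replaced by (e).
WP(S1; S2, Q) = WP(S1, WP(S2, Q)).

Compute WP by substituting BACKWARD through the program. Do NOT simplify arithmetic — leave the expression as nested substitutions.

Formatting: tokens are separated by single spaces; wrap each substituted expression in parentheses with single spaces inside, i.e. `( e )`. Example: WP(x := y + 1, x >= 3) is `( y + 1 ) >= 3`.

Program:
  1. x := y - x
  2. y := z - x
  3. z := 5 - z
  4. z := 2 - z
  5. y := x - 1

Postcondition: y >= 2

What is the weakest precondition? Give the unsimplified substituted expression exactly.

Answer: ( ( y - x ) - 1 ) >= 2

Derivation:
post: y >= 2
stmt 5: y := x - 1  -- replace 1 occurrence(s) of y with (x - 1)
  => ( x - 1 ) >= 2
stmt 4: z := 2 - z  -- replace 0 occurrence(s) of z with (2 - z)
  => ( x - 1 ) >= 2
stmt 3: z := 5 - z  -- replace 0 occurrence(s) of z with (5 - z)
  => ( x - 1 ) >= 2
stmt 2: y := z - x  -- replace 0 occurrence(s) of y with (z - x)
  => ( x - 1 ) >= 2
stmt 1: x := y - x  -- replace 1 occurrence(s) of x with (y - x)
  => ( ( y - x ) - 1 ) >= 2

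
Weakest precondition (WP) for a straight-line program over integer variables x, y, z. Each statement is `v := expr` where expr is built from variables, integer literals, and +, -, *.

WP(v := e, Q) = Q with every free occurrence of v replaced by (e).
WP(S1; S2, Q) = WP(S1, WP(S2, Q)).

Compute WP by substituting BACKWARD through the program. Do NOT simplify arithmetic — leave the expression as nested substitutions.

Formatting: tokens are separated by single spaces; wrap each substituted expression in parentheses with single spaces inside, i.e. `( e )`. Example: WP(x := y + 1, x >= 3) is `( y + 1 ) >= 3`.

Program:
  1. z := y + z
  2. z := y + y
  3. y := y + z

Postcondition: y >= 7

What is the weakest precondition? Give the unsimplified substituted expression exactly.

Answer: ( y + ( y + y ) ) >= 7

Derivation:
post: y >= 7
stmt 3: y := y + z  -- replace 1 occurrence(s) of y with (y + z)
  => ( y + z ) >= 7
stmt 2: z := y + y  -- replace 1 occurrence(s) of z with (y + y)
  => ( y + ( y + y ) ) >= 7
stmt 1: z := y + z  -- replace 0 occurrence(s) of z with (y + z)
  => ( y + ( y + y ) ) >= 7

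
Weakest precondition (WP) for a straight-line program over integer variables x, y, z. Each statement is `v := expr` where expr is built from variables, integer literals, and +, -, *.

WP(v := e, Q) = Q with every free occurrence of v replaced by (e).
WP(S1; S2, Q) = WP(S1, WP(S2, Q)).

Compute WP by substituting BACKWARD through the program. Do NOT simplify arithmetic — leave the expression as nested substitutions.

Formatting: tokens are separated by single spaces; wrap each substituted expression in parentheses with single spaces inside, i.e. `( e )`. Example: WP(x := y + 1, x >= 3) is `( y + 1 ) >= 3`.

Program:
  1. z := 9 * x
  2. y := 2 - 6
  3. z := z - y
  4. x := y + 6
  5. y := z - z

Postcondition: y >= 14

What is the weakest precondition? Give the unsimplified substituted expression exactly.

post: y >= 14
stmt 5: y := z - z  -- replace 1 occurrence(s) of y with (z - z)
  => ( z - z ) >= 14
stmt 4: x := y + 6  -- replace 0 occurrence(s) of x with (y + 6)
  => ( z - z ) >= 14
stmt 3: z := z - y  -- replace 2 occurrence(s) of z with (z - y)
  => ( ( z - y ) - ( z - y ) ) >= 14
stmt 2: y := 2 - 6  -- replace 2 occurrence(s) of y with (2 - 6)
  => ( ( z - ( 2 - 6 ) ) - ( z - ( 2 - 6 ) ) ) >= 14
stmt 1: z := 9 * x  -- replace 2 occurrence(s) of z with (9 * x)
  => ( ( ( 9 * x ) - ( 2 - 6 ) ) - ( ( 9 * x ) - ( 2 - 6 ) ) ) >= 14

Answer: ( ( ( 9 * x ) - ( 2 - 6 ) ) - ( ( 9 * x ) - ( 2 - 6 ) ) ) >= 14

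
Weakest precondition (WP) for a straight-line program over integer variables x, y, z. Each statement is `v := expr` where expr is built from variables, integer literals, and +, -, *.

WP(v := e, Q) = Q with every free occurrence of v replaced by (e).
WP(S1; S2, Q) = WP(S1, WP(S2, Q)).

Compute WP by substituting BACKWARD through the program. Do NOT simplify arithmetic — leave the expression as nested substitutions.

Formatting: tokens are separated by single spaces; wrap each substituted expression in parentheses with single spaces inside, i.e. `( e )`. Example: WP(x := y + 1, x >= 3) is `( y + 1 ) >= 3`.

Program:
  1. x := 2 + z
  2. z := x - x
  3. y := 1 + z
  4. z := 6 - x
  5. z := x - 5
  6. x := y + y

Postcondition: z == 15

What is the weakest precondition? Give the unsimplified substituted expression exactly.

Answer: ( ( 2 + z ) - 5 ) == 15

Derivation:
post: z == 15
stmt 6: x := y + y  -- replace 0 occurrence(s) of x with (y + y)
  => z == 15
stmt 5: z := x - 5  -- replace 1 occurrence(s) of z with (x - 5)
  => ( x - 5 ) == 15
stmt 4: z := 6 - x  -- replace 0 occurrence(s) of z with (6 - x)
  => ( x - 5 ) == 15
stmt 3: y := 1 + z  -- replace 0 occurrence(s) of y with (1 + z)
  => ( x - 5 ) == 15
stmt 2: z := x - x  -- replace 0 occurrence(s) of z with (x - x)
  => ( x - 5 ) == 15
stmt 1: x := 2 + z  -- replace 1 occurrence(s) of x with (2 + z)
  => ( ( 2 + z ) - 5 ) == 15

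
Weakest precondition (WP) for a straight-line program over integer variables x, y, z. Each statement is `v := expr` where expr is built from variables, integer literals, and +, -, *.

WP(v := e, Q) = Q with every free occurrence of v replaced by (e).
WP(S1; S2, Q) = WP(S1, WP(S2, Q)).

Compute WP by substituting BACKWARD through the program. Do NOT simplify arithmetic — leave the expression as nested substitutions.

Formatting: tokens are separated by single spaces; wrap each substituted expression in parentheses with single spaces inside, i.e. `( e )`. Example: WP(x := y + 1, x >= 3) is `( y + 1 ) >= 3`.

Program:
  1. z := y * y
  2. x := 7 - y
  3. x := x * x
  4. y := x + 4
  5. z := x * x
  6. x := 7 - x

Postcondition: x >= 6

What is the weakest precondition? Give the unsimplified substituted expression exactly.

Answer: ( 7 - ( ( 7 - y ) * ( 7 - y ) ) ) >= 6

Derivation:
post: x >= 6
stmt 6: x := 7 - x  -- replace 1 occurrence(s) of x with (7 - x)
  => ( 7 - x ) >= 6
stmt 5: z := x * x  -- replace 0 occurrence(s) of z with (x * x)
  => ( 7 - x ) >= 6
stmt 4: y := x + 4  -- replace 0 occurrence(s) of y with (x + 4)
  => ( 7 - x ) >= 6
stmt 3: x := x * x  -- replace 1 occurrence(s) of x with (x * x)
  => ( 7 - ( x * x ) ) >= 6
stmt 2: x := 7 - y  -- replace 2 occurrence(s) of x with (7 - y)
  => ( 7 - ( ( 7 - y ) * ( 7 - y ) ) ) >= 6
stmt 1: z := y * y  -- replace 0 occurrence(s) of z with (y * y)
  => ( 7 - ( ( 7 - y ) * ( 7 - y ) ) ) >= 6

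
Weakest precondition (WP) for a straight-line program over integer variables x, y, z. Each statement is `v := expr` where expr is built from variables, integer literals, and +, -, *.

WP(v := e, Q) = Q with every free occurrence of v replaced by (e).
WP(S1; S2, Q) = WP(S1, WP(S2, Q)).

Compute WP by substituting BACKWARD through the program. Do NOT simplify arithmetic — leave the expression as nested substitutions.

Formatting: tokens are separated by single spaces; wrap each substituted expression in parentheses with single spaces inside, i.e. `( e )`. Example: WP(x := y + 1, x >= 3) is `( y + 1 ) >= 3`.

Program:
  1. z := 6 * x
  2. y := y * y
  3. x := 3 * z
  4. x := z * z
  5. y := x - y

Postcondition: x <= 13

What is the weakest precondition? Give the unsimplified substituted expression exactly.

Answer: ( ( 6 * x ) * ( 6 * x ) ) <= 13

Derivation:
post: x <= 13
stmt 5: y := x - y  -- replace 0 occurrence(s) of y with (x - y)
  => x <= 13
stmt 4: x := z * z  -- replace 1 occurrence(s) of x with (z * z)
  => ( z * z ) <= 13
stmt 3: x := 3 * z  -- replace 0 occurrence(s) of x with (3 * z)
  => ( z * z ) <= 13
stmt 2: y := y * y  -- replace 0 occurrence(s) of y with (y * y)
  => ( z * z ) <= 13
stmt 1: z := 6 * x  -- replace 2 occurrence(s) of z with (6 * x)
  => ( ( 6 * x ) * ( 6 * x ) ) <= 13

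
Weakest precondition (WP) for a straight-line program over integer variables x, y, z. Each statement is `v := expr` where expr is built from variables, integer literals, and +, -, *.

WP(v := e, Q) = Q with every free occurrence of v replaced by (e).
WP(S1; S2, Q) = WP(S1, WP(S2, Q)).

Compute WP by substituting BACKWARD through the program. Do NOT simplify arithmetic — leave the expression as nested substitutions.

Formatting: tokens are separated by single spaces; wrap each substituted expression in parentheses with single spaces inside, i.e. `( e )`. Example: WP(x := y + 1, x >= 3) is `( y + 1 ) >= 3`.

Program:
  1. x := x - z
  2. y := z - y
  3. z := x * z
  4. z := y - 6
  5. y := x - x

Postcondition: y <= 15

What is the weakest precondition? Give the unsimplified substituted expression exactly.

post: y <= 15
stmt 5: y := x - x  -- replace 1 occurrence(s) of y with (x - x)
  => ( x - x ) <= 15
stmt 4: z := y - 6  -- replace 0 occurrence(s) of z with (y - 6)
  => ( x - x ) <= 15
stmt 3: z := x * z  -- replace 0 occurrence(s) of z with (x * z)
  => ( x - x ) <= 15
stmt 2: y := z - y  -- replace 0 occurrence(s) of y with (z - y)
  => ( x - x ) <= 15
stmt 1: x := x - z  -- replace 2 occurrence(s) of x with (x - z)
  => ( ( x - z ) - ( x - z ) ) <= 15

Answer: ( ( x - z ) - ( x - z ) ) <= 15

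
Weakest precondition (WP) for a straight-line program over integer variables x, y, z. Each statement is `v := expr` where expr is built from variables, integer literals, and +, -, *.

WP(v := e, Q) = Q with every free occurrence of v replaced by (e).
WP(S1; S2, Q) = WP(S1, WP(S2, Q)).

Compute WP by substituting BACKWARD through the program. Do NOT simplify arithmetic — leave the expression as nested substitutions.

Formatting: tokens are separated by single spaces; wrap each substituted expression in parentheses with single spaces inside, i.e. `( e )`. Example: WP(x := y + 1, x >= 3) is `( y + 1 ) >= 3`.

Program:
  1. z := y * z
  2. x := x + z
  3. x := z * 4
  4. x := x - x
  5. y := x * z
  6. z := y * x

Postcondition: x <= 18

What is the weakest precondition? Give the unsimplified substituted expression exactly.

post: x <= 18
stmt 6: z := y * x  -- replace 0 occurrence(s) of z with (y * x)
  => x <= 18
stmt 5: y := x * z  -- replace 0 occurrence(s) of y with (x * z)
  => x <= 18
stmt 4: x := x - x  -- replace 1 occurrence(s) of x with (x - x)
  => ( x - x ) <= 18
stmt 3: x := z * 4  -- replace 2 occurrence(s) of x with (z * 4)
  => ( ( z * 4 ) - ( z * 4 ) ) <= 18
stmt 2: x := x + z  -- replace 0 occurrence(s) of x with (x + z)
  => ( ( z * 4 ) - ( z * 4 ) ) <= 18
stmt 1: z := y * z  -- replace 2 occurrence(s) of z with (y * z)
  => ( ( ( y * z ) * 4 ) - ( ( y * z ) * 4 ) ) <= 18

Answer: ( ( ( y * z ) * 4 ) - ( ( y * z ) * 4 ) ) <= 18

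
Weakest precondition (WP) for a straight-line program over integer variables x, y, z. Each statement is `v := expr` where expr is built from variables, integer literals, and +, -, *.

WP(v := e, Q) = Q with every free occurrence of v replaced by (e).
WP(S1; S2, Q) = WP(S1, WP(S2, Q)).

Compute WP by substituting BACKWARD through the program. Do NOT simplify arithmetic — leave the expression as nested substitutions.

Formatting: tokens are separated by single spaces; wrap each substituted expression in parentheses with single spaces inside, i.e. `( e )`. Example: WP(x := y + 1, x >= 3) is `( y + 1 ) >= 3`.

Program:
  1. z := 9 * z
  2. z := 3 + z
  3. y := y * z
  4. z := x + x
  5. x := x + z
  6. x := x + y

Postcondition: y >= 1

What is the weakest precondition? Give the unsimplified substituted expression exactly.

post: y >= 1
stmt 6: x := x + y  -- replace 0 occurrence(s) of x with (x + y)
  => y >= 1
stmt 5: x := x + z  -- replace 0 occurrence(s) of x with (x + z)
  => y >= 1
stmt 4: z := x + x  -- replace 0 occurrence(s) of z with (x + x)
  => y >= 1
stmt 3: y := y * z  -- replace 1 occurrence(s) of y with (y * z)
  => ( y * z ) >= 1
stmt 2: z := 3 + z  -- replace 1 occurrence(s) of z with (3 + z)
  => ( y * ( 3 + z ) ) >= 1
stmt 1: z := 9 * z  -- replace 1 occurrence(s) of z with (9 * z)
  => ( y * ( 3 + ( 9 * z ) ) ) >= 1

Answer: ( y * ( 3 + ( 9 * z ) ) ) >= 1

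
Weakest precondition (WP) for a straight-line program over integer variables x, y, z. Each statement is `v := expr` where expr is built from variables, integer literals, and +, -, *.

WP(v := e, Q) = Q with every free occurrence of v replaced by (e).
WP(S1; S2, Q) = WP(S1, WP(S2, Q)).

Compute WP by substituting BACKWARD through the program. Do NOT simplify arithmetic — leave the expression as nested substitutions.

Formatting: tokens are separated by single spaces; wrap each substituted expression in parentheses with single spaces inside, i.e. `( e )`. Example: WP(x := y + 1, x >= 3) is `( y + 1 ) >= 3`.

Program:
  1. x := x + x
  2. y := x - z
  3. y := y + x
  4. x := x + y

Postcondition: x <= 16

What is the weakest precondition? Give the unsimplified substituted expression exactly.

Answer: ( ( x + x ) + ( ( ( x + x ) - z ) + ( x + x ) ) ) <= 16

Derivation:
post: x <= 16
stmt 4: x := x + y  -- replace 1 occurrence(s) of x with (x + y)
  => ( x + y ) <= 16
stmt 3: y := y + x  -- replace 1 occurrence(s) of y with (y + x)
  => ( x + ( y + x ) ) <= 16
stmt 2: y := x - z  -- replace 1 occurrence(s) of y with (x - z)
  => ( x + ( ( x - z ) + x ) ) <= 16
stmt 1: x := x + x  -- replace 3 occurrence(s) of x with (x + x)
  => ( ( x + x ) + ( ( ( x + x ) - z ) + ( x + x ) ) ) <= 16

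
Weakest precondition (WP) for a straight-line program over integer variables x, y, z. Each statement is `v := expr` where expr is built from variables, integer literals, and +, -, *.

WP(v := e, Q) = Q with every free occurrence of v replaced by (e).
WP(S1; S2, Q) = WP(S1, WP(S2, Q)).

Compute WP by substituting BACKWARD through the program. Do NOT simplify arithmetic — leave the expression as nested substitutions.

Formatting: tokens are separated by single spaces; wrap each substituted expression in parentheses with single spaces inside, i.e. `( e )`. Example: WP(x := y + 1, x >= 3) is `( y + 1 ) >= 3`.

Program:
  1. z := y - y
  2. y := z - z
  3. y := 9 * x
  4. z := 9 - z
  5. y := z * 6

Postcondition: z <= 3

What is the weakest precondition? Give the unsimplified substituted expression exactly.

post: z <= 3
stmt 5: y := z * 6  -- replace 0 occurrence(s) of y with (z * 6)
  => z <= 3
stmt 4: z := 9 - z  -- replace 1 occurrence(s) of z with (9 - z)
  => ( 9 - z ) <= 3
stmt 3: y := 9 * x  -- replace 0 occurrence(s) of y with (9 * x)
  => ( 9 - z ) <= 3
stmt 2: y := z - z  -- replace 0 occurrence(s) of y with (z - z)
  => ( 9 - z ) <= 3
stmt 1: z := y - y  -- replace 1 occurrence(s) of z with (y - y)
  => ( 9 - ( y - y ) ) <= 3

Answer: ( 9 - ( y - y ) ) <= 3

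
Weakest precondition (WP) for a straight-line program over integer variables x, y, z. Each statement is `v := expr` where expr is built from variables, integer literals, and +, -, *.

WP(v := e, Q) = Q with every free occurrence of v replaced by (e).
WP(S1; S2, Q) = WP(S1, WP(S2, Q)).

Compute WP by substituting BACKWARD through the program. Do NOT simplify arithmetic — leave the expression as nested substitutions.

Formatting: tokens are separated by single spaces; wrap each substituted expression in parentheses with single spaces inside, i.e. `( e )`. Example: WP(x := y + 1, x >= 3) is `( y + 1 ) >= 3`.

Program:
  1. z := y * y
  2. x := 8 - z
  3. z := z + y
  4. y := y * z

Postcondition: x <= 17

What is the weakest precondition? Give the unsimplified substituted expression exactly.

Answer: ( 8 - ( y * y ) ) <= 17

Derivation:
post: x <= 17
stmt 4: y := y * z  -- replace 0 occurrence(s) of y with (y * z)
  => x <= 17
stmt 3: z := z + y  -- replace 0 occurrence(s) of z with (z + y)
  => x <= 17
stmt 2: x := 8 - z  -- replace 1 occurrence(s) of x with (8 - z)
  => ( 8 - z ) <= 17
stmt 1: z := y * y  -- replace 1 occurrence(s) of z with (y * y)
  => ( 8 - ( y * y ) ) <= 17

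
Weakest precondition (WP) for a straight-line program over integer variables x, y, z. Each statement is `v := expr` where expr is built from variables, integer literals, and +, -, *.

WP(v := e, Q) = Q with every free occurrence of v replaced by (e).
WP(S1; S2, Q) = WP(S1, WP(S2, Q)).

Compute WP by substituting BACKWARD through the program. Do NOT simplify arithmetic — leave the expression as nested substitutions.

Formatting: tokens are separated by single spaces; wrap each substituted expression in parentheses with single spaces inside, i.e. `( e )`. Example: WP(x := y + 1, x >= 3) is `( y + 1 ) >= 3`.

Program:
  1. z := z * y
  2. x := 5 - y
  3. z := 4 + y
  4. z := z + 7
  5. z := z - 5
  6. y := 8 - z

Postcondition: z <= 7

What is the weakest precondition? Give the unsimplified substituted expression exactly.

post: z <= 7
stmt 6: y := 8 - z  -- replace 0 occurrence(s) of y with (8 - z)
  => z <= 7
stmt 5: z := z - 5  -- replace 1 occurrence(s) of z with (z - 5)
  => ( z - 5 ) <= 7
stmt 4: z := z + 7  -- replace 1 occurrence(s) of z with (z + 7)
  => ( ( z + 7 ) - 5 ) <= 7
stmt 3: z := 4 + y  -- replace 1 occurrence(s) of z with (4 + y)
  => ( ( ( 4 + y ) + 7 ) - 5 ) <= 7
stmt 2: x := 5 - y  -- replace 0 occurrence(s) of x with (5 - y)
  => ( ( ( 4 + y ) + 7 ) - 5 ) <= 7
stmt 1: z := z * y  -- replace 0 occurrence(s) of z with (z * y)
  => ( ( ( 4 + y ) + 7 ) - 5 ) <= 7

Answer: ( ( ( 4 + y ) + 7 ) - 5 ) <= 7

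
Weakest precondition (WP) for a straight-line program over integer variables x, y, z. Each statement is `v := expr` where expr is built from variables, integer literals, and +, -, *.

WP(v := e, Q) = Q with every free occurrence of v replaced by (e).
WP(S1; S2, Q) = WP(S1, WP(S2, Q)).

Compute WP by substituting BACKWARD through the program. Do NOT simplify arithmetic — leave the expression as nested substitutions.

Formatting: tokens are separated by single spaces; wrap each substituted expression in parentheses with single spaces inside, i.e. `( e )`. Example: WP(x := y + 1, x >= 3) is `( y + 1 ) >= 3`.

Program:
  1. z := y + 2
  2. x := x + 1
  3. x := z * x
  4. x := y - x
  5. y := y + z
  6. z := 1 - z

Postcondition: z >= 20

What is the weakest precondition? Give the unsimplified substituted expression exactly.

Answer: ( 1 - ( y + 2 ) ) >= 20

Derivation:
post: z >= 20
stmt 6: z := 1 - z  -- replace 1 occurrence(s) of z with (1 - z)
  => ( 1 - z ) >= 20
stmt 5: y := y + z  -- replace 0 occurrence(s) of y with (y + z)
  => ( 1 - z ) >= 20
stmt 4: x := y - x  -- replace 0 occurrence(s) of x with (y - x)
  => ( 1 - z ) >= 20
stmt 3: x := z * x  -- replace 0 occurrence(s) of x with (z * x)
  => ( 1 - z ) >= 20
stmt 2: x := x + 1  -- replace 0 occurrence(s) of x with (x + 1)
  => ( 1 - z ) >= 20
stmt 1: z := y + 2  -- replace 1 occurrence(s) of z with (y + 2)
  => ( 1 - ( y + 2 ) ) >= 20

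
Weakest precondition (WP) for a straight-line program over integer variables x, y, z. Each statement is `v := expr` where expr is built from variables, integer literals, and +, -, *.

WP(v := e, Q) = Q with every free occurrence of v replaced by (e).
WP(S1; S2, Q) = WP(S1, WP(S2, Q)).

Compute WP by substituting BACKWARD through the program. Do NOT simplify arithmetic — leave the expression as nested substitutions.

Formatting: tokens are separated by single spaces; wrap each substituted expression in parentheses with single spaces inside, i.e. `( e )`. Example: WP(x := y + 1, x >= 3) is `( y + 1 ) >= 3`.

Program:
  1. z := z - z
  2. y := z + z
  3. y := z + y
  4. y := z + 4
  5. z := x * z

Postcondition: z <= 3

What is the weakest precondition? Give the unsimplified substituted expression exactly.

post: z <= 3
stmt 5: z := x * z  -- replace 1 occurrence(s) of z with (x * z)
  => ( x * z ) <= 3
stmt 4: y := z + 4  -- replace 0 occurrence(s) of y with (z + 4)
  => ( x * z ) <= 3
stmt 3: y := z + y  -- replace 0 occurrence(s) of y with (z + y)
  => ( x * z ) <= 3
stmt 2: y := z + z  -- replace 0 occurrence(s) of y with (z + z)
  => ( x * z ) <= 3
stmt 1: z := z - z  -- replace 1 occurrence(s) of z with (z - z)
  => ( x * ( z - z ) ) <= 3

Answer: ( x * ( z - z ) ) <= 3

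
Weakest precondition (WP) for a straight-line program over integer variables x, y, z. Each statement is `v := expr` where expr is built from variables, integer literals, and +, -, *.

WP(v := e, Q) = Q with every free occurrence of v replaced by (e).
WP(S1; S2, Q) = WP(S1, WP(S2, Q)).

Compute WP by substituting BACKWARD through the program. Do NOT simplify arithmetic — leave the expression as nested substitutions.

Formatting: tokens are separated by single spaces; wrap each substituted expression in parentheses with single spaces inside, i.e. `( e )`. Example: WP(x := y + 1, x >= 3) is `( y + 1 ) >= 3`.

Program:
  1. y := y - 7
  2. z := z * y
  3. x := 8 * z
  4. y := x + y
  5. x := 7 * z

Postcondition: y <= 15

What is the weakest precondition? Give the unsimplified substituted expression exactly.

Answer: ( ( 8 * ( z * ( y - 7 ) ) ) + ( y - 7 ) ) <= 15

Derivation:
post: y <= 15
stmt 5: x := 7 * z  -- replace 0 occurrence(s) of x with (7 * z)
  => y <= 15
stmt 4: y := x + y  -- replace 1 occurrence(s) of y with (x + y)
  => ( x + y ) <= 15
stmt 3: x := 8 * z  -- replace 1 occurrence(s) of x with (8 * z)
  => ( ( 8 * z ) + y ) <= 15
stmt 2: z := z * y  -- replace 1 occurrence(s) of z with (z * y)
  => ( ( 8 * ( z * y ) ) + y ) <= 15
stmt 1: y := y - 7  -- replace 2 occurrence(s) of y with (y - 7)
  => ( ( 8 * ( z * ( y - 7 ) ) ) + ( y - 7 ) ) <= 15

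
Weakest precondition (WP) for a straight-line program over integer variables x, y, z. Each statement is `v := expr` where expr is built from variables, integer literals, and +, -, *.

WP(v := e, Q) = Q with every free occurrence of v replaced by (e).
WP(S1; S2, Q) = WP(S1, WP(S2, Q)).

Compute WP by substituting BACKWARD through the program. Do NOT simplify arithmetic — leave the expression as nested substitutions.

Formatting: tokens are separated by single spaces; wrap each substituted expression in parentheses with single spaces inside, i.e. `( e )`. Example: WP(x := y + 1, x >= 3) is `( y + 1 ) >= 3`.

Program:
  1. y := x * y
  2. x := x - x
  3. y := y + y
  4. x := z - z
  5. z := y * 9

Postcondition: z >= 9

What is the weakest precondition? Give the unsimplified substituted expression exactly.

Answer: ( ( ( x * y ) + ( x * y ) ) * 9 ) >= 9

Derivation:
post: z >= 9
stmt 5: z := y * 9  -- replace 1 occurrence(s) of z with (y * 9)
  => ( y * 9 ) >= 9
stmt 4: x := z - z  -- replace 0 occurrence(s) of x with (z - z)
  => ( y * 9 ) >= 9
stmt 3: y := y + y  -- replace 1 occurrence(s) of y with (y + y)
  => ( ( y + y ) * 9 ) >= 9
stmt 2: x := x - x  -- replace 0 occurrence(s) of x with (x - x)
  => ( ( y + y ) * 9 ) >= 9
stmt 1: y := x * y  -- replace 2 occurrence(s) of y with (x * y)
  => ( ( ( x * y ) + ( x * y ) ) * 9 ) >= 9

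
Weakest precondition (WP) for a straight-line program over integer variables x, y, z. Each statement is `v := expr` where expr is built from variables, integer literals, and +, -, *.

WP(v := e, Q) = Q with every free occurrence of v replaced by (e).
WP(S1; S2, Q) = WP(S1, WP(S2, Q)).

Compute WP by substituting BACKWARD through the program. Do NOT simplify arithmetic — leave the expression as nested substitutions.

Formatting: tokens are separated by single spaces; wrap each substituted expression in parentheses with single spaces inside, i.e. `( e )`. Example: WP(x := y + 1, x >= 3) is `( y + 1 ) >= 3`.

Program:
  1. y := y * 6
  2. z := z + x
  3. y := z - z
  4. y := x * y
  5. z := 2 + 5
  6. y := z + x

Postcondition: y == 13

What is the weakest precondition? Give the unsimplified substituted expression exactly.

post: y == 13
stmt 6: y := z + x  -- replace 1 occurrence(s) of y with (z + x)
  => ( z + x ) == 13
stmt 5: z := 2 + 5  -- replace 1 occurrence(s) of z with (2 + 5)
  => ( ( 2 + 5 ) + x ) == 13
stmt 4: y := x * y  -- replace 0 occurrence(s) of y with (x * y)
  => ( ( 2 + 5 ) + x ) == 13
stmt 3: y := z - z  -- replace 0 occurrence(s) of y with (z - z)
  => ( ( 2 + 5 ) + x ) == 13
stmt 2: z := z + x  -- replace 0 occurrence(s) of z with (z + x)
  => ( ( 2 + 5 ) + x ) == 13
stmt 1: y := y * 6  -- replace 0 occurrence(s) of y with (y * 6)
  => ( ( 2 + 5 ) + x ) == 13

Answer: ( ( 2 + 5 ) + x ) == 13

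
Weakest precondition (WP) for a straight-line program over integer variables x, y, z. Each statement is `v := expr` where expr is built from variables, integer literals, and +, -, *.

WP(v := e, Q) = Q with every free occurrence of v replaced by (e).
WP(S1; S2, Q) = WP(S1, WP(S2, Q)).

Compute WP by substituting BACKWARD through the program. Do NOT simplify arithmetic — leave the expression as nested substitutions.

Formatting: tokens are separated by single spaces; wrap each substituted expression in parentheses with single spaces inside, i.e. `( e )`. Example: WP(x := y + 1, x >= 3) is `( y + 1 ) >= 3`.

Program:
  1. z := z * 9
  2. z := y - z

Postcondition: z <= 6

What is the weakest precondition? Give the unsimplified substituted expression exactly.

Answer: ( y - ( z * 9 ) ) <= 6

Derivation:
post: z <= 6
stmt 2: z := y - z  -- replace 1 occurrence(s) of z with (y - z)
  => ( y - z ) <= 6
stmt 1: z := z * 9  -- replace 1 occurrence(s) of z with (z * 9)
  => ( y - ( z * 9 ) ) <= 6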